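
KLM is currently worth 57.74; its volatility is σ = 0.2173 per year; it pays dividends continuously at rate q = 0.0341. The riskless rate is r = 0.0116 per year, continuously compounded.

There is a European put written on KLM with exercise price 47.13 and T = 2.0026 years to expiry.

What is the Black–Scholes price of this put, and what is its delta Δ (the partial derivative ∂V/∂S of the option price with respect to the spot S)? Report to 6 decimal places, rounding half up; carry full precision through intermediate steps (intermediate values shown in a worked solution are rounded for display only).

σ√T = 0.2173·√2.0026 = 0.307508
d₁ = (ln(S/K) + (r−q+σ²/2)T) / (σ√T) = (ln(57.74/47.13) + (0.0116−0.0341+0.2173²/2)·2.0026) / 0.307508 = (0.203040 + 0.002222) / 0.307508 = 0.667503
d₂ = d₁ − σ√T = 0.667503 − 0.307508 = 0.359994
e^{−rT} = 0.977038
e^{−qT} = 0.933991
N(−d₁) = 0.252226,  N(−d₂) = 0.359426
Put price V = K·e^{−rT}·N(−d₂) − S·e^{−qT}·N(−d₁) = 16.550754 − 13.602179 = 2.948576
Δ = −e^{−qT}·N(−d₁) = -0.235576

price = 2.948576
Δ = -0.235576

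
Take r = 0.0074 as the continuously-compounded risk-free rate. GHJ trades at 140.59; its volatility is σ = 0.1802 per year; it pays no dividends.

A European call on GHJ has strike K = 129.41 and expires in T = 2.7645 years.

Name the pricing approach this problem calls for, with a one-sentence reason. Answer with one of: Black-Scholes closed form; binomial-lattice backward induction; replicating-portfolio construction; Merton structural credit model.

Key observation: the instrument is a plain European call (strike 129.41) on a lognormal asset; the exact continuous-time formula applies directly.

framework: Black-Scholes closed form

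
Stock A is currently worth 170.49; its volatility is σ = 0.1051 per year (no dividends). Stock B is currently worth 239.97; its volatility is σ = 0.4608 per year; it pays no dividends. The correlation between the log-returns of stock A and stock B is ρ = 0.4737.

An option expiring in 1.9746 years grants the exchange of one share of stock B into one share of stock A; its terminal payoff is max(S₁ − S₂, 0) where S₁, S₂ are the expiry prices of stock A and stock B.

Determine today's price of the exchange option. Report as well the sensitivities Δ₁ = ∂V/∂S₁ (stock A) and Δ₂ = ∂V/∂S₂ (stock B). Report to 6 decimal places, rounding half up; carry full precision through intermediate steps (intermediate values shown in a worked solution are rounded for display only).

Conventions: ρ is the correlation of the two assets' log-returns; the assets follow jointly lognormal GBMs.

σ_eff = √(σ₁² + σ₂² − 2ρσ₁σ₂) = √(0.1051² + 0.4608² − 2·0.4737·0.1051·0.4608) = 0.421307
d₁ = (ln(S₁/S₂) + (q₂ − q₁ + σ_eff²/2)T) / (σ_eff√T) = (ln(170.49/239.97) + (0.0 − 0.0 + 0.088750)·1.9746) / 0.592023 = -0.281394
d₂ = d₁ − σ_eff√T = -0.281394 − 0.592023 = -0.873417
N(d₁) = 0.389204,  N(d₂) = 0.191218
V = S₁·e^{−q₁T}·N(d₁) − S₂·e^{−q₂T}·N(d₂) = 66.355436 − 45.886577 = 20.468860
Key observation: r never enters — measured in units of stock B, the claim is a call on S₁/S₂ struck at 1, so only the dividend yields and σ_eff matter.
Δ₁ = e^{−q₁T}·N(d₁) = 0.389204;  Δ₂ = −e^{−q₂T}·N(d₂) = -0.191218

exchange price = 20.468860
Δ1 = 0.389204
Δ2 = -0.191218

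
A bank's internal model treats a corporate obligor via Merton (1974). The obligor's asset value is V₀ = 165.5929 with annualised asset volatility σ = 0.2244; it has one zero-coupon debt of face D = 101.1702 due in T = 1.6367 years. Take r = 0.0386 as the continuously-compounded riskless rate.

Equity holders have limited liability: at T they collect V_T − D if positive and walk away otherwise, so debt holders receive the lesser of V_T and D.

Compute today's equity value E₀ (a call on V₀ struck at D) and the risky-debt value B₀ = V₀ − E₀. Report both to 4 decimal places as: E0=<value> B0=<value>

Equity is a call on the firm's assets struck at D = 101.1702:
d₁ = [ln(V₀/D) + (r + σ²/2)T] / (σ√T)
   = [ln(165.5929/101.1702) + (0.0386 + 0.5·0.2244²)·1.6367] / (0.2244·√1.6367)
   = [0.492728 + 0.104385] / 0.287083 = 2.079932
d₂ = d₁ − σ√T = 2.079932 − 0.287083 = 1.792849
N(d₁) = 0.981234,  N(d₂) = 0.963501,  e^(−rT) = 0.938778
E₀ = V₀·N(d₁) − D·e^(−rT)·N(d₂)
   = 165.5929·0.981234 − 101.1702·0.938778·0.963501 = 70.975576
B₀ = V₀ − E₀ = 165.5929 − 70.975576 = 94.617324

E0=70.9756 B0=94.6173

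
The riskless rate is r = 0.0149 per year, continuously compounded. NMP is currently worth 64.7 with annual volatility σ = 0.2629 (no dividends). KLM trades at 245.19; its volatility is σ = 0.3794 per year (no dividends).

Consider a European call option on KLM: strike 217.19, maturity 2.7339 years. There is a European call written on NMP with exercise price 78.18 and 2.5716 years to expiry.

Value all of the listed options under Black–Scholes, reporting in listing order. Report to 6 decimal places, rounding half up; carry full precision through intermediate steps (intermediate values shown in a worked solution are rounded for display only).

[KLM call K=217.19]
σ√T = 0.3794·√2.7339 = 0.627319
d₁ = (ln(S/K) + (r+σ²/2)T) / (σ√T) = (ln(245.19/217.19) + (0.0149+0.3794²/2)·2.7339) / 0.627319 = (0.121261 + 0.237500) / 0.627319 = 0.571895
d₂ = d₁ − σ√T = 0.571895 − 0.627319 = -0.055424
e^{−rT} = 0.960083
N(d₁) = 0.716303,  N(d₂) = 0.477900
price = S·N(d₁) − K·e^{−rT}·N(d₂) = 175.630437 − 99.651997 = 75.978440
[NMP call K=78.18]
σ√T = 0.2629·√2.5716 = 0.421592
d₁ = (ln(S/K) + (r+σ²/2)T) / (σ√T) = (ln(64.7/78.18) + (0.0149+0.2629²/2)·2.5716) / 0.421592 = (-0.189253 + 0.127187) / 0.421592 = -0.147218
d₂ = d₁ − σ√T = -0.147218 − 0.421592 = -0.568810
e^{−rT} = 0.962408
N(d₁) = 0.441480,  N(d₂) = 0.284743
price = S·N(d₁) − K·e^{−rT}·N(d₂) = 28.563753 − 21.424330 = 7.139424

price(KLM call K=217.19) = 75.978440
price(NMP call K=78.18) = 7.139424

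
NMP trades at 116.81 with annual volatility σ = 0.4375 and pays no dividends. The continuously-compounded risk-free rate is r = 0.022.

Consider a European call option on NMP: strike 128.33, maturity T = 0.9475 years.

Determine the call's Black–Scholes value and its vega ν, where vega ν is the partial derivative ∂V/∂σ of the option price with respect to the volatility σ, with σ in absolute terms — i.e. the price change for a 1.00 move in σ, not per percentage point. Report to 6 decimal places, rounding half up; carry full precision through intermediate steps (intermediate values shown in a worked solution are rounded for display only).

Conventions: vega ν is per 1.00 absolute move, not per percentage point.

price = 16.304755
ν = 45.322555

σ√T = 0.4375·√0.9475 = 0.425861
d₁ = (ln(S/K) + (r+σ²/2)T) / (σ√T) = (ln(116.81/128.33) + (0.022+0.4375²/2)·0.9475) / 0.425861 = (-0.094056 + 0.111524) / 0.425861 = 0.041017
d₂ = d₁ − σ√T = 0.041017 − 0.425861 = -0.384844
e^{−rT} = 0.979371
N(d₁) = 0.516359,  N(d₂) = 0.350176
Call price V = S·N(d₁) − K·e^{−rT}·N(d₂) = 60.315852 − 44.011096 = 16.304755
φ(d₁) = (1/√(2π))·e^{−d₁²/2} = 0.398607
ν = S·φ(d₁)·√T = 45.322555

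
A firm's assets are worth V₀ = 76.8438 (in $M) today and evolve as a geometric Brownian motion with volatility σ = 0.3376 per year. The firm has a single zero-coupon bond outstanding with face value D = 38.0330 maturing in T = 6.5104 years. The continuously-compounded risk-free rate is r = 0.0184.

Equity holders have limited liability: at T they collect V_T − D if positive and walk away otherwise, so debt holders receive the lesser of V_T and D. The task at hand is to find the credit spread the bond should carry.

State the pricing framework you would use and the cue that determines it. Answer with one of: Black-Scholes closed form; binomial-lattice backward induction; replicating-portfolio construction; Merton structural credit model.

framework: Merton structural credit model

Key observation: a levered firm with one bullet debt due at 6.5104 years is the canonical structural-credit setup: equity is a call on the firm's assets struck at the face value.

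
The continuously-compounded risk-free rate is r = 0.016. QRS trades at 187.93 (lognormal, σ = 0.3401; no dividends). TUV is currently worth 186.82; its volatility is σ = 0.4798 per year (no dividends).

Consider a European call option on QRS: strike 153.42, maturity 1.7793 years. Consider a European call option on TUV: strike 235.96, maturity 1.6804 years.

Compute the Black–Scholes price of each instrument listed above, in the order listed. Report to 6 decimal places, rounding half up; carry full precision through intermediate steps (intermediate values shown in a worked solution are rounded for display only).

[QRS call K=153.42]
σ√T = 0.3401·√1.7793 = 0.453661
d₁ = (ln(S/K) + (r+σ²/2)T) / (σ√T) = (ln(187.93/153.42) + (0.016+0.3401²/2)·1.7793) / 0.453661 = (0.202890 + 0.131373) / 0.453661 = 0.736813
d₂ = d₁ − σ√T = 0.736813 − 0.453661 = 0.283152
e^{−rT} = 0.971933
N(d₁) = 0.769382,  N(d₂) = 0.611470
price = S·N(d₁) − K·e^{−rT}·N(d₂) = 144.589951 − 91.178666 = 53.411285
[TUV call K=235.96]
σ√T = 0.4798·√1.6804 = 0.621966
d₁ = (ln(S/K) + (r+σ²/2)T) / (σ√T) = (ln(186.82/235.96) + (0.016+0.4798²/2)·1.6804) / 0.621966 = (-0.233517 + 0.220307) / 0.621966 = -0.021238
d₂ = d₁ − σ√T = -0.021238 − 0.621966 = -0.643204
e^{−rT} = 0.973472
N(d₁) = 0.491528,  N(d₂) = 0.260046
price = S·N(d₁) − K·e^{−rT}·N(d₂) = 91.827218 − 59.732625 = 32.094593

price(QRS call K=153.42) = 53.411285
price(TUV call K=235.96) = 32.094593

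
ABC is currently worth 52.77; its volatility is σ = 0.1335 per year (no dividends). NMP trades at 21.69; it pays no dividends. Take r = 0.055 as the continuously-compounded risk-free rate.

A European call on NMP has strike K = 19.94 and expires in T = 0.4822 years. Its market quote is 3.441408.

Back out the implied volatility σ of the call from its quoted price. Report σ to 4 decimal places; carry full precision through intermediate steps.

At σ = 0.3727 the Black–Scholes value reproduces the quote:
σ√T = 0.3727·√0.4822 = 0.258805
d₁ = (ln(S/K) + (r+σ²/2)T) / (σ√T) = (ln(21.69/19.94) + (0.055+0.3727²/2)·0.4822) / 0.258805 = (0.084124 + 0.060011) / 0.258805 = 0.556923
d₂ = d₁ − σ√T = 0.556923 − 0.258805 = 0.298118
e^{−rT} = 0.973828
N(d₁) = 0.711210,  N(d₂) = 0.617193
V = S·N(d₁) − K·e^{−rT}·N(d₂) = 15.426146 − 11.984738 = 3.441408 (the observed quote) — the price is monotone increasing in volatility, hence this σ is the only solution

sigma = 0.3727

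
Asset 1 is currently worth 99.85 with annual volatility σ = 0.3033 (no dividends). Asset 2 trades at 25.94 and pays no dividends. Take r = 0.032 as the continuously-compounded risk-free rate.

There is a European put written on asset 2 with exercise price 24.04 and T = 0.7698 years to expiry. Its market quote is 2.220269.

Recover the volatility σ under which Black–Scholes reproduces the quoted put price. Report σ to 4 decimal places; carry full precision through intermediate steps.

sigma = 0.3857

At σ = 0.3857 the Black–Scholes value reproduces the quote:
σ√T = 0.3857·√0.7698 = 0.338406
d₁ = (ln(S/K) + (r+σ²/2)T) / (σ√T) = (ln(25.94/24.04) + (0.032+0.3857²/2)·0.7698) / 0.338406 = (0.076067 + 0.081893) / 0.338406 = 0.466776
d₂ = d₁ − σ√T = 0.466776 − 0.338406 = 0.128370
e^{−rT} = 0.975667
N(−d₁) = 0.320330,  N(−d₂) = 0.448928
V = K·e^{−rT}·N(−d₂) − S·N(−d₁) = 10.529628 − 8.309359 = 2.220269 (equal to the quote); since ∂V/∂σ > 0 for all σ, the implied volatility is unique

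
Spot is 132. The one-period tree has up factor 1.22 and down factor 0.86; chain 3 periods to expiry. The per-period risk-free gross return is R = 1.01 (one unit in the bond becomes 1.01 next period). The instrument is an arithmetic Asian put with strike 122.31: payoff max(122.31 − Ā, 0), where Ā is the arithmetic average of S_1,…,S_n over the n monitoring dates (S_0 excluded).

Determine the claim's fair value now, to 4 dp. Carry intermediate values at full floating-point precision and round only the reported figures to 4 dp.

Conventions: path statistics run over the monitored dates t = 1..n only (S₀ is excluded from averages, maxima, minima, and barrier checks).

price = 6.2949

With p* = (R−d)/(u−d) = 0.4167, sum probability × payoff across the paths and divide by R^3.
Enumerate all 2^3 = 8 price paths (U = up ×1.22, D = down ×0.86); each path with k up-moves has probability p*^k·(1−p*)^(3−k).
DDD: Ā=98.3689, payoff=23.9411, prob=0.198495
UDD: Ā=139.5465, payoff=0.0000, prob=0.141782
DUD: Ā=123.7065, payoff=0.0000, prob=0.141782
UUD: Ā=175.4907, payoff=0.0000, prob=0.101273
DDU: Ā=110.0841, payoff=12.2259, prob=0.141782
UDU: Ā=156.1659, payoff=0.0000, prob=0.101273
DUU: Ā=140.3259, payoff=0.0000, prob=0.101273
UUU: Ā=199.0669, payoff=0.0000, prob=0.072338
Price = Σ prob·payoff / R^3 = 6.485618 / 1.030301 = 6.2949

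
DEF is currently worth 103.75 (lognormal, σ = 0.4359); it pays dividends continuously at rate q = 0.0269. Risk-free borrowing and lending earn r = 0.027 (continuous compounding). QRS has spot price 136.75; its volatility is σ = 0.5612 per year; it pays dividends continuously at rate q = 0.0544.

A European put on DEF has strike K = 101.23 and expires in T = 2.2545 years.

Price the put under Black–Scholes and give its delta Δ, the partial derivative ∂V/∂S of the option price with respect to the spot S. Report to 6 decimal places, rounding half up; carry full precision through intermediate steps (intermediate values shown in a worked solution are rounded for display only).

price = 23.561737
Δ = -0.336458

σ√T = 0.4359·√2.2545 = 0.654504
d₁ = (ln(S/K) + (r−q+σ²/2)T) / (σ√T) = (ln(103.75/101.23) + (0.027−0.0269+0.4359²/2)·2.2545) / 0.654504 = (0.024589 + 0.214413) / 0.654504 = 0.365165
d₂ = d₁ − σ√T = 0.365165 − 0.654504 = -0.289338
e^{−rT} = 0.940944
e^{−qT} = 0.941156
N(−d₁) = 0.357494,  N(−d₂) = 0.613839
Put price V = K·e^{−rT}·N(−d₂) − S·e^{−qT}·N(−d₁) = 58.469233 − 34.907496 = 23.561737
Δ = −e^{−qT}·N(−d₁) = -0.336458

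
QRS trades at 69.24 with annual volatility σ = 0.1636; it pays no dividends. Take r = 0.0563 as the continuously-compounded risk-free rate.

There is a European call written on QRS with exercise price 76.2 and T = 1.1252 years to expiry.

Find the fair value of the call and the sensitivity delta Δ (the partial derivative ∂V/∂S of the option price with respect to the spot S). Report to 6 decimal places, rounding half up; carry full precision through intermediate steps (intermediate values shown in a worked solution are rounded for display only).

σ√T = 0.1636·√1.1252 = 0.173539
d₁ = (ln(S/K) + (r+σ²/2)T) / (σ√T) = (ln(69.24/76.2) + (0.0563+0.1636²/2)·1.1252) / 0.173539 = (-0.095783 + 0.078407) / 0.173539 = -0.100127
d₂ = d₁ − σ√T = -0.100127 − 0.173539 = -0.273667
e^{−rT} = 0.938616
N(d₁) = 0.460122,  N(d₂) = 0.392170
Call price V = S·N(d₁) − K·e^{−rT}·N(d₂) = 31.858826 − 28.049027 = 3.809799
Δ = N(d₁) = 0.460122

price = 3.809799
Δ = 0.460122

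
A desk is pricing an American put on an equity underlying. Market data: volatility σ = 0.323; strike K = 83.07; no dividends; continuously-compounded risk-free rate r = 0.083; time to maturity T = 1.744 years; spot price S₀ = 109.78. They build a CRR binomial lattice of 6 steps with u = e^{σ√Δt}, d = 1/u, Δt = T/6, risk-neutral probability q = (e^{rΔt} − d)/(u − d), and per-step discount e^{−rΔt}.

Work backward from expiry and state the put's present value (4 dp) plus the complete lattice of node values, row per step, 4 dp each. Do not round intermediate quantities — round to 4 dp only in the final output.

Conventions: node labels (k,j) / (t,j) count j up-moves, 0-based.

Δt=0.29067, u=1.19022, d=0.84018, q=0.52633, disc=e^(-rΔt)=0.97616
k=6 terminal: V=max(K-S,0) → 44.4552 28.3672 5.5763 0.0000 0.0000 0.0000 0.0000
k=5: j=0 S=45.9602 intr=37.1098 cont=35.1297 V=37.1098[EX]; j=1 S=65.1086 intr=17.9614 cont=15.9813 V=17.9614[EX]; j=2 S=92.2348 intr=0.0000 cont=2.5783 V=2.5783[hold]; j=3 S=130.6627 intr=0.0000 cont=0.0000 V=0.0000[hold]; j=4 S=185.1008 intr=0.0000 cont=0.0000 V=0.0000[hold]; j=5 S=262.2194 intr=0.0000 cont=0.0000 V=0.0000[hold]
k=4: j=0 S=54.7028 intr=28.3672 cont=26.3870 V=28.3672[EX]; j=1 S=77.4937 intr=5.5763 cont=9.6296 V=9.6296[hold]; j=2 S=109.7800 intr=0.0000 cont=1.1922 V=1.1922[hold]; j=3 S=155.5177 intr=0.0000 cont=0.0000 V=0.0000[hold]; j=4 S=220.3112 intr=0.0000 cont=0.0000 V=0.0000[hold]
k=3: j=0 S=65.1086 intr=17.9614 cont=18.0639 V=18.0639[hold]; j=1 S=92.2348 intr=0.0000 cont=5.0650 V=5.0650[hold]; j=2 S=130.6627 intr=0.0000 cont=0.5512 V=0.5512[hold]; j=3 S=185.1008 intr=0.0000 cont=0.0000 V=0.0000[hold]
k=2: j=0 S=77.4937 intr=5.5763 cont=10.9546 V=10.9546[hold]; j=1 S=109.7800 intr=0.0000 cont=2.6252 V=2.6252[hold]; j=2 S=155.5177 intr=0.0000 cont=0.2549 V=0.2549[hold]
k=1: j=0 S=92.2348 intr=0.0000 cont=6.4139 V=6.4139[hold]; j=1 S=130.6627 intr=0.0000 cont=1.3448 V=1.3448[hold]
k=0: j=0 S=109.7800 intr=0.0000 cont=3.6566 V=3.6566[hold]

price = 3.6566
tree:
3.6566
6.4139 1.3448
10.9546 2.6252 0.2549
18.0639 5.0650 0.5512 0.0000
28.3672 9.6296 1.1922 0.0000 0.0000
37.1098 17.9614 2.5783 0.0000 0.0000 0.0000
44.4552 28.3672 5.5763 0.0000 0.0000 0.0000 0.0000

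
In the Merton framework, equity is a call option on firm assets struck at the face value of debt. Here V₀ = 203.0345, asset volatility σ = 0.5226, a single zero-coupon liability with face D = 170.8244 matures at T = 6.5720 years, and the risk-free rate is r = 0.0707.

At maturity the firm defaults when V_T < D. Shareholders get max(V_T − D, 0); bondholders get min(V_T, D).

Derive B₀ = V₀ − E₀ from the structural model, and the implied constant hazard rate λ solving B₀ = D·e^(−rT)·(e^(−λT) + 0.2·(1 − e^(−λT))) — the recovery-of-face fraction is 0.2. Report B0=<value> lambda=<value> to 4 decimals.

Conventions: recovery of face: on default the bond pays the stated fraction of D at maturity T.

B0=70.9868 lambda=0.0838

Equity is a call on the firm's assets struck at D = 170.8244:
d₁ = [ln(V₀/D) + (r + σ²/2)T] / (σ√T)
   = [ln(203.0345/170.8244) + (0.0707 + 0.5·0.5226²)·6.5720] / (0.5226·√6.5720)
   = [0.172740 + 1.362082] / 1.339733 = 1.145618
d₂ = d₁ − σ√T = 1.145618 − 1.339733 = -0.194115
N(d₁) = 0.874023,  N(d₂) = 0.423043,  e^(−rT) = 0.628361
E₀ = V₀·N(d₁) − D·e^(−rT)·N(d₂)
   = 203.0345·0.874023 − 170.8244·0.628361·0.423043 = 132.047719
B₀ = V₀ − E₀ = 203.0345 − 132.047719 = 70.986781
e^(−λT) = (B₀·e^(rT)/D − 0.2)/(1 − 0.2) = (70.9868·1.591442/170.8244 − 0.2)/0.8 = 0.57666294
λ = −ln(0.57666294)/6.5720 = 0.083764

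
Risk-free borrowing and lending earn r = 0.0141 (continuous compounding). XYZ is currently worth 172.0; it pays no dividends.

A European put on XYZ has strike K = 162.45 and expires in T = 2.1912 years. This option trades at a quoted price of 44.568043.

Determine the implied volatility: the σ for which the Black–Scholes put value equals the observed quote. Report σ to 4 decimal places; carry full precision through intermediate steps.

At σ = 0.5439 the Black–Scholes value reproduces the quote:
σ√T = 0.5439·√2.1912 = 0.805119
d₁ = (ln(S/K) + (r+σ²/2)T) / (σ√T) = (ln(172.0/162.45) + (0.0141+0.5439²/2)·2.1912) / 0.805119 = (0.057124 + 0.355004) / 0.805119 = 0.511885
d₂ = d₁ − σ√T = 0.511885 − 0.805119 = -0.293234
e^{−rT} = 0.969576
N(−d₁) = 0.304366,  N(−d₂) = 0.615328
V = K·e^{−rT}·N(−d₂) − S·N(−d₁) = 96.918945 − 52.350902 = 44.568043 (the observed quote) — the price is monotone increasing in volatility, hence this σ is the only solution

sigma = 0.5439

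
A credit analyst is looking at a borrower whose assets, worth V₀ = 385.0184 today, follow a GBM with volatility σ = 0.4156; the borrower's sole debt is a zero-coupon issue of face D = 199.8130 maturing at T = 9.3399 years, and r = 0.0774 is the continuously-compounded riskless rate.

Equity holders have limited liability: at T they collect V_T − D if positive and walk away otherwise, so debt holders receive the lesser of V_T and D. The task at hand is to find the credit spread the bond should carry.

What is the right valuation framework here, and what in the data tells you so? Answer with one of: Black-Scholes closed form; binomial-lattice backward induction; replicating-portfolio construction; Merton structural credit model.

Key observation: a levered firm with one bullet debt due at 9.3399 years is the canonical structural-credit setup: equity is a call on the firm's assets struck at the face value.

framework: Merton structural credit model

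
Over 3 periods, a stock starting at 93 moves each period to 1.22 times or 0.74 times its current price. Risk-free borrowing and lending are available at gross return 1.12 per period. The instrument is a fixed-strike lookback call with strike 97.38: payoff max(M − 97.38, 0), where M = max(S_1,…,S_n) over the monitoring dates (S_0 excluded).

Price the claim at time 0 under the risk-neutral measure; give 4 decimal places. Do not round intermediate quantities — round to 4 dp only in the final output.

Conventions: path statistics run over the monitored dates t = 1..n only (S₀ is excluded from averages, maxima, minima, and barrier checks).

price = 31.4203

With p* = (R−d)/(u−d) = 0.7917, sum probability × payoff across the paths and divide by R^3.
Enumerate all 2^3 = 8 price paths (U = up ×1.22, D = down ×0.74); each path with k up-moves has probability p*^k·(1−p*)^(3−k).
DDD: M=68.8200, payoff=0.0000, prob=0.009042
UDD: M=113.4600, payoff=16.0800, prob=0.034361
DUD: M=83.9604, payoff=0.0000, prob=0.034361
UUD: M=138.4212, payoff=41.0412, prob=0.130570
DDU: M=68.8200, payoff=0.0000, prob=0.034361
UDU: M=113.4600, payoff=16.0800, prob=0.130570
DUU: M=102.4317, payoff=5.0517, prob=0.130570
UUU: M=168.8739, payoff=71.4939, prob=0.496166
Price = Σ prob·payoff / R^3 = 44.143264 / 1.404928 = 31.4203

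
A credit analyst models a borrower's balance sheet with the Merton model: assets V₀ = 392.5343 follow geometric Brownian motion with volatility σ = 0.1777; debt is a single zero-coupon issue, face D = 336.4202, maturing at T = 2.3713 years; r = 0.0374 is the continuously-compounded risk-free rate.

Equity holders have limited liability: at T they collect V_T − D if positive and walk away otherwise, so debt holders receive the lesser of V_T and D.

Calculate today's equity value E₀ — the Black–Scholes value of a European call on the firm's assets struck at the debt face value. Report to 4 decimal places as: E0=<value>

E0=94.3781

Apply the equity-as-call identities (strike 336.4202, horizon 2.3713 years):
d₁ = [ln(V₀/D) + (r + σ²/2)T] / (σ√T)
   = [ln(392.5343/336.4202) + (0.0374 + 0.5·0.1777²)·2.3713] / (0.1777·√2.3713)
   = [0.154263 + 0.126126] / 0.273641 = 1.024662
d₂ = d₁ − σ√T = 1.024662 − 0.273641 = 0.751021
N(d₁) = 0.847239,  N(d₂) = 0.773680,  e^(−rT) = 0.915132
E₀ = V₀·N(d₁) − D·e^(−rT)·N(d₂)
   = 392.5343·0.847239 − 336.4202·0.915132·0.773680 = 94.378120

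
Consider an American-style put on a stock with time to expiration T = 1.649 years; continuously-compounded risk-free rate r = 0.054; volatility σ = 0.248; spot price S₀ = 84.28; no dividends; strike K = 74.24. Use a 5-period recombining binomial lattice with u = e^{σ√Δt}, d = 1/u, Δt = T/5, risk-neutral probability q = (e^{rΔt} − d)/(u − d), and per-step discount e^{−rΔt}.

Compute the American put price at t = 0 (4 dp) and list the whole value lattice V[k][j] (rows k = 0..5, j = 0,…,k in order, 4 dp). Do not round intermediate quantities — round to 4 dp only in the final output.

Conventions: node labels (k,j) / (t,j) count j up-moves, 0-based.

price = 3.8017
tree:
3.8017
6.7765 1.2648
11.6982 2.5958 0.1149
19.2650 5.3142 0.2475 0.0000
26.5626 10.8503 0.5329 0.0000 0.0000
32.8916 19.2650 1.1477 0.0000 0.0000 0.0000

Δt=0.32980  u=1.15306  d=0.86726  q=0.52732  discount=0.98235
step 5 (expiry): payoffs max(K−S,0) = 32.8916 19.2650 1.1477 0.0000 0.0000 0.0000
k=4: (k=4,j=0): S=47.6774, K−S=26.5626, hold=25.2522 ⇒ V=26.5626 exercise | (k=4,j=1): S=63.3897, K−S=10.8503, hold=9.5399 ⇒ V=10.8503 exercise | (k=4,j=2): S=84.2800, K−S=0.0000, hold=0.5329 ⇒ V=0.5329 continue | (k=4,j=3): S=112.0549, K−S=0.0000, hold=0.0000 ⇒ V=0.0000 continue | (k=4,j=4): S=148.9830, K−S=0.0000, hold=0.0000 ⇒ V=0.0000 continue
k=3: (k=3,j=0): S=54.9750, K−S=19.2650, hold=17.9545 ⇒ V=19.2650 exercise | (k=3,j=1): S=73.0923, K−S=1.1477, hold=5.3142 ⇒ V=5.3142 continue | (k=3,j=2): S=97.1802, K−S=0.0000, hold=0.2475 ⇒ V=0.2475 continue | (k=3,j=3): S=129.2063, K−S=0.0000, hold=0.0000 ⇒ V=0.0000 continue
k=2: (k=2,j=0): S=63.3897, K−S=10.8503, hold=11.6982 ⇒ V=11.6982 continue | (k=2,j=1): S=84.2800, K−S=0.0000, hold=2.5958 ⇒ V=2.5958 continue | (k=2,j=2): S=112.0549, K−S=0.0000, hold=0.1149 ⇒ V=0.1149 continue
k=1: (k=1,j=0): S=73.0923, K−S=1.1477, hold=6.7765 ⇒ V=6.7765 continue | (k=1,j=1): S=97.1802, K−S=0.0000, hold=1.2648 ⇒ V=1.2648 continue
k=0: (k=0,j=0): S=84.2800, K−S=0.0000, hold=3.8017 ⇒ V=3.8017 continue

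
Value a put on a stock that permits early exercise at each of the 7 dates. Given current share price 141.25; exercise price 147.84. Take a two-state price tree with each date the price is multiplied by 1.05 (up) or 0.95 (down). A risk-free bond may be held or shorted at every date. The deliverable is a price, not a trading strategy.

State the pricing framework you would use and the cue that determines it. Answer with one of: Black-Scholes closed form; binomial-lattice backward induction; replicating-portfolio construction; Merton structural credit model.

framework: binomial-lattice backward induction

Key observation: early exercise of the strike-147.84 put must be checked at each of the 7 dates (spot 141.25), which forces a node-by-node comparison of intrinsic and continuation value backward from expiry.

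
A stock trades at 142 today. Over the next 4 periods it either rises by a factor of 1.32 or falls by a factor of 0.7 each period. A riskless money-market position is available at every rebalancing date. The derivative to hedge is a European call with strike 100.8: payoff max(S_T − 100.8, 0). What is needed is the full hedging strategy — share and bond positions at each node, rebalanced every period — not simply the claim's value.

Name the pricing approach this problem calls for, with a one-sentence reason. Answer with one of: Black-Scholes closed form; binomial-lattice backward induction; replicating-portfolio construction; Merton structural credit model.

framework: replicating-portfolio construction

Key observation: since the answer must list Δ and B at each node of the 1.32/0.7 lattice on 142, the replicating-portfolio method — solving the two-state system at every node — is the one that applies.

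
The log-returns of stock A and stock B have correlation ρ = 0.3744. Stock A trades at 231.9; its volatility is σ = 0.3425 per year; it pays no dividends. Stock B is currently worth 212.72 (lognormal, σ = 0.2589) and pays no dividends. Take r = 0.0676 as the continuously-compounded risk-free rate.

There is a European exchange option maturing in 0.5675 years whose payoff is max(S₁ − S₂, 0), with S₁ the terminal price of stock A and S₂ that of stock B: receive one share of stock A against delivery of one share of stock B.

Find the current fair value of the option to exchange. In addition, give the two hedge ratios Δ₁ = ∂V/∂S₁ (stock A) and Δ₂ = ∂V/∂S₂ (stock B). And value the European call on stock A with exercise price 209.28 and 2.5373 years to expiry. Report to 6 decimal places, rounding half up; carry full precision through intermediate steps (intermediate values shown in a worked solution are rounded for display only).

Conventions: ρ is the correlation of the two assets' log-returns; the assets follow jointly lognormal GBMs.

exchange price = 33.724811
Δ1 = 0.678336
Δ2 = -0.580957
price(stock A call K=209.28) = 76.931707

σ_eff = √(σ₁² + σ₂² − 2ρσ₁σ₂) = √(0.3425² + 0.2589² − 2·0.3744·0.3425·0.2589) = 0.343419
d₁ = (ln(S₁/S₂) + (q₂ − q₁ + σ_eff²/2)T) / (σ_eff√T) = (ln(231.9/212.72) + (0.0 − 0.0 + 0.058968)·0.5675) / 0.258707 = 0.463050
d₂ = d₁ − σ_eff√T = 0.463050 − 0.258707 = 0.204343
N(d₁) = 0.678336,  N(d₂) = 0.580957
V = S₁·e^{−q₁T}·N(d₁) − S₂·e^{−q₂T}·N(d₂) = 157.306031 − 123.581220 = 33.724811
Δ₁ = e^{−q₁T}·N(d₁) = 0.678336;  Δ₂ = −e^{−q₂T}·N(d₂) = -0.580957
[vanilla: stock A call K=209.28]
σ√T = 0.3425·√2.5373 = 0.545565
d₁ = (ln(S/K) + (r+σ²/2)T) / (σ√T) = (ln(231.9/209.28) + (0.0676+0.3425²/2)·2.5373) / 0.545565 = (0.102633 + 0.320342) / 0.545565 = 0.775298
d₂ = d₁ − σ√T = 0.775298 − 0.545565 = 0.229733
e^{−rT} = 0.842382
N(d₁) = 0.780918,  N(d₂) = 0.590850
price = S·N(d₁) − K·e^{−rT}·N(d₂) = 181.094905 − 104.163198 = 76.931707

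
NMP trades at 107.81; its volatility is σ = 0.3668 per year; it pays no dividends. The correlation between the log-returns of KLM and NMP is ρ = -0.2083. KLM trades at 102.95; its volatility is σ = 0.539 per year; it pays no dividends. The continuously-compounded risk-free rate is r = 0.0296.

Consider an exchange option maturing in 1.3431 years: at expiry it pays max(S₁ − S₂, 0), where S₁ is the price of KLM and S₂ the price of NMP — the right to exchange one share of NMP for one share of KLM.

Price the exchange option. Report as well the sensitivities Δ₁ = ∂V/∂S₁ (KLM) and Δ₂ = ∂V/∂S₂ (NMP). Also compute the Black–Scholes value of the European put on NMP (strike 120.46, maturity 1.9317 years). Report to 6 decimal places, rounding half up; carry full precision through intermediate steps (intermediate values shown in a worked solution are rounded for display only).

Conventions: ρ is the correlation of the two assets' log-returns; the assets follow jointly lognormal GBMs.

σ_eff = √(σ₁² + σ₂² − 2ρσ₁σ₂) = √(0.539² + 0.3668² − 2·-0.2083·0.539·0.3668) = 0.712339
d₁ = (ln(S₁/S₂) + (q₂ − q₁ + σ_eff²/2)T) / (σ_eff√T) = (ln(102.95/107.81) + (0.0 − 0.0 + 0.253714)·1.3431) / 0.825546 = 0.356898
d₂ = d₁ − σ_eff√T = 0.356898 − 0.825546 = -0.468647
N(d₁) = 0.639416,  N(d₂) = 0.319661
V = S₁·e^{−q₁T}·N(d₁) − S₂·e^{−q₂T}·N(d₂) = 65.827878 − 34.462638 = 31.365240
Δ₁ = e^{−q₁T}·N(d₁) = 0.639416;  Δ₂ = −e^{−q₂T}·N(d₂) = -0.319661
[vanilla: NMP put K=120.46]
σ√T = 0.3668·√1.9317 = 0.509799
d₁ = (ln(S/K) + (r+σ²/2)T) / (σ√T) = (ln(107.81/120.46) + (0.0296+0.3668²/2)·1.9317) / 0.509799 = (-0.110947 + 0.187126) / 0.509799 = 0.149429
d₂ = d₁ − σ√T = 0.149429 − 0.509799 = -0.360371
e^{−rT} = 0.944426
N(−d₁) = 0.440608,  N(−d₂) = 0.640715
price = K·e^{−rT}·N(−d₂) − S·N(−d₁) = 72.891269 − 47.501916 = 25.389352

exchange price = 31.365240
Δ1 = 0.639416
Δ2 = -0.319661
price(NMP put K=120.46) = 25.389352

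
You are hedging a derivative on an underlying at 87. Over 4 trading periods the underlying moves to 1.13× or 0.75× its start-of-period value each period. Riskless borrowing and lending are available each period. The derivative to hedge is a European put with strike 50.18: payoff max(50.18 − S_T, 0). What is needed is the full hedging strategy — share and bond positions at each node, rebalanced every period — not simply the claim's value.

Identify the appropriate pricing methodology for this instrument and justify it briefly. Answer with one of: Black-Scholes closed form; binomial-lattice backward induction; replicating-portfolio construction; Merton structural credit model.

framework: replicating-portfolio construction

Key observation: the task asks for the hedge itself — share and bond holdings at every node of the 4-period tree on spot 87 with factors 1.13/0.75 — which is exactly what the replicating-portfolio construction produces.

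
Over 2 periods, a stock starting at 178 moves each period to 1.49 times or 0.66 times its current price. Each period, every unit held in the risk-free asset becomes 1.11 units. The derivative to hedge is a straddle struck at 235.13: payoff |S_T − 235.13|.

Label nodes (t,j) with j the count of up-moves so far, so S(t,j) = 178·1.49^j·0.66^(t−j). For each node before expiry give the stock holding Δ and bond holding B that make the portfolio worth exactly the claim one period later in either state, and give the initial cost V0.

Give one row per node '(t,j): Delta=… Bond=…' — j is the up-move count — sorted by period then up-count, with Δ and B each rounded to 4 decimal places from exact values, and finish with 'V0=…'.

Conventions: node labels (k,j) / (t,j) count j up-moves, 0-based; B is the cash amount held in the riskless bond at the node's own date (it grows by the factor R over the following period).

(0,0): Delta=0.0583 Bond=78.8327
(1,0): Delta=-1.0000 Bond=211.8288
(1,1): Delta=0.4541 Bond=-17.4809
V0=89.2032

The replicating-portfolio and risk-neutral prices coincide; use p* = (1.11−0.66)/(1.49−0.66) = 0.5422 for the latter.
Payoffs at expiry: V(2,0)=157.5932, V(2,1)=60.0848, V(2,2)=160.0478
  t=1,j=0: stock 117.4800 → up 175.0452 (V=60.0848), down 77.5368 (V=157.5932). Price 94.3488; hedge Δ=-1.0000, bond B=211.8288.
  t=1,j=1: stock 265.2200 → up 395.1778 (V=160.0478), down 175.0452 (V=60.0848). Price 102.9564; hedge Δ=0.4541, bond B=-17.4809.
  t=0,j=0: stock 178.0000 → up 265.2200 (V=102.9564), down 117.4800 (V=94.3488). Price 89.2032; hedge Δ=0.0583, bond B=78.8327.
Check: Δ(0,0)·S0 + B(0,0) = 89.2032 = V0.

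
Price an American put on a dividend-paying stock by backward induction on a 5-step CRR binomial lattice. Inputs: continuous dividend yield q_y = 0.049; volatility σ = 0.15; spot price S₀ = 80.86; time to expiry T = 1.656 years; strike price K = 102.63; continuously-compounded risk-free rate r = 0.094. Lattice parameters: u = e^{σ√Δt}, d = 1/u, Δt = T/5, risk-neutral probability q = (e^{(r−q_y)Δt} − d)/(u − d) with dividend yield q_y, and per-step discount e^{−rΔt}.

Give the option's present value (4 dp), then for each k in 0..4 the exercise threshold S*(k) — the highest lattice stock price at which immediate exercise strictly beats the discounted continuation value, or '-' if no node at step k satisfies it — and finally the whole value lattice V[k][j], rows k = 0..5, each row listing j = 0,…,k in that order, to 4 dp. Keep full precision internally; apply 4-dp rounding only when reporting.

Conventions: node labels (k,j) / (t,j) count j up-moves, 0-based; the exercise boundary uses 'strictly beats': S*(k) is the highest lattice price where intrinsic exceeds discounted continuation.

Δt=0.33120  u=1.09016  d=0.91730  q=0.56530  discount=0.96935
step 5 (expiry): payoffs max(K−S,0) = 50.1152 40.2188 28.4574 14.4796 0.0000 0.0000
step 4: (k=4,j=0): S=57.2495, K−S=45.3805, hold=43.1561 ⇒ V=45.3805 exercise | (k=4,j=1): S=68.0382, K−S=34.5918, hold=32.5411 ⇒ V=34.5918 exercise | (k=4,j=2): S=80.8600, K−S=21.7700, hold=19.9257 ⇒ V=21.7700 exercise | (k=4,j=3): S=96.0981, K−S=6.5319, hold=6.1014 ⇒ V=6.5319 exercise | (k=4,j=4): S=114.2077, K−S=0.0000, hold=0.0000 ⇒ V=0.0000 continue  boundary S*=96.0981
step 3: (k=3,j=0): S=62.4112, K−S=40.2188, hold=38.0776 ⇒ V=40.2188 exercise | (k=3,j=1): S=74.1726, K−S=28.4574, hold=26.5055 ⇒ V=28.4574 exercise | (k=3,j=2): S=88.1504, K−S=14.4796, hold=12.7527 ⇒ V=14.4796 exercise | (k=3,j=3): S=104.7623, K−S=0.0000, hold=2.7524 ⇒ V=2.7524 continue  boundary S*=88.1504
step 2: (k=2,j=0): S=68.0382, K−S=34.5918, hold=32.5411 ⇒ V=34.5918 exercise | (k=2,j=1): S=80.8600, K−S=21.7700, hold=19.9257 ⇒ V=21.7700 exercise | (k=2,j=2): S=96.0981, K−S=6.5319, hold=7.6096 ⇒ V=7.6096 continue  boundary S*=80.8600
step 1: (k=1,j=0): S=74.1726, K−S=28.4574, hold=26.5055 ⇒ V=28.4574 exercise | (k=1,j=1): S=88.1504, K−S=14.4796, hold=13.3433 ⇒ V=14.4796 exercise  boundary S*=88.1504
step 0: (k=0,j=0): S=80.8600, K−S=21.7700, hold=19.9257 ⇒ V=21.7700 exercise  boundary S*=80.8600

price = 21.7700
boundary = 80.8600 88.1504 80.8600 88.1504 96.0981
tree:
21.7700
28.4574 14.4796
34.5918 21.7700 7.6096
40.2188 28.4574 14.4796 2.7524
45.3805 34.5918 21.7700 6.5319 0.0000
50.1152 40.2188 28.4574 14.4796 0.0000 0.0000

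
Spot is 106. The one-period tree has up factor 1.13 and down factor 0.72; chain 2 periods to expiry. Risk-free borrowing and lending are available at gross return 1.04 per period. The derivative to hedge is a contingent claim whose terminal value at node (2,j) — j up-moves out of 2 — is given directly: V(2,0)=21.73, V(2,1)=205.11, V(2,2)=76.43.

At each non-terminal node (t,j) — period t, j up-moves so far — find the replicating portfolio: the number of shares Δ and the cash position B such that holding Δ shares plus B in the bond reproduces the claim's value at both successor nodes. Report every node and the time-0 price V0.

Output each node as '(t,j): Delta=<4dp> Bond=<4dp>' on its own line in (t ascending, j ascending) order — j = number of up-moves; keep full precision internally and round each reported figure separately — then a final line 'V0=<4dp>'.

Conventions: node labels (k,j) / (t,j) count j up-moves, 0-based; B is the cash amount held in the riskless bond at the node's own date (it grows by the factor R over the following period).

(0,0): Delta=-1.3314 Bond=250.1258
(1,0): Delta=5.8604 Bond=-288.7530
(1,1): Delta=-2.6203 Bond=414.5045
V0=108.9930

Under the risk-neutral measure, an up-move has probability p* = (R−d)/(u−d) = 0.7805 and values discount at R = 1.04.
Payoffs at expiry: V(2,0)=21.7300, V(2,1)=205.1100, V(2,2)=76.4300
Node (1,0) S=76.3200: V=(p*·205.1100+(1−p*)·21.7300)/1.04=158.5152; Δ=(205.1100−21.7300)/(86.2416−54.9504)=5.8604; B=V−Δ·S=-288.7530
Node (1,1) S=119.7800: V=(p*·76.4300+(1−p*)·205.1100)/1.04=100.6508; Δ=(76.4300−205.1100)/(135.3514−86.2416)=-2.6203; B=V−Δ·S=414.5045
Node (0,0) S=106.0000: V=(p*·100.6508+(1−p*)·158.5152)/1.04=108.9930; Δ=(100.6508−158.5152)/(119.7800−76.3200)=-1.3314; B=V−Δ·S=250.1258
As a check, the time-0 holding Δ(0,0)·S0 + B(0,0) comes to 108.9930 — exactly V0.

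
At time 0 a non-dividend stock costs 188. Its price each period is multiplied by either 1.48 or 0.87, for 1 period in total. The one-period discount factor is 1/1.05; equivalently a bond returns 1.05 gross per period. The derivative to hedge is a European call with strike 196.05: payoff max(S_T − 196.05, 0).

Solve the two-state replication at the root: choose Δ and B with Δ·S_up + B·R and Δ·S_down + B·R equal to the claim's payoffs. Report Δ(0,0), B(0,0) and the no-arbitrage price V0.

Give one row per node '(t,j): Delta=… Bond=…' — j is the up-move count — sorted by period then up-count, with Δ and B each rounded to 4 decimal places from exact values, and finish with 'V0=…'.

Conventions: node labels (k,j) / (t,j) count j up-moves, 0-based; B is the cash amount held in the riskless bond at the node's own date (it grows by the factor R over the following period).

The replicating-portfolio and risk-neutral prices coincide; use p* = (1.05−0.87)/(1.48−0.87) = 0.2951 for the latter.
Expiry values: V(1,0)=0.0000, V(1,1)=82.1900
Node (0,0) S=188.0000: V=(p*·82.1900+(1−p*)·0.0000)/1.05=23.0979; Δ=(82.1900−0.0000)/(278.2400−163.5600)=0.7167; B=V−Δ·S=-111.6398
Sanity check at the root: Δ(0,0)·S0 + B(0,0) reproduces V0 = 23.0979.

(0,0): Delta=0.7167 Bond=-111.6398
V0=23.0979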